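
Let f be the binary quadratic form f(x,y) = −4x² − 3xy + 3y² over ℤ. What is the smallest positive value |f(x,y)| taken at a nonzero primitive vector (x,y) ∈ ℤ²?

descent: ρ → (3,3,-4)  [lands on river]
river: ρ → (-4,5,2)
river: ρ → (2,7,-1)
river: ρ → (-1,7,2)
river: ρ → (2,5,-4)
river: ρ → (-4,3,3)
closes: descent 1, river 6
min |a| on river = 1

1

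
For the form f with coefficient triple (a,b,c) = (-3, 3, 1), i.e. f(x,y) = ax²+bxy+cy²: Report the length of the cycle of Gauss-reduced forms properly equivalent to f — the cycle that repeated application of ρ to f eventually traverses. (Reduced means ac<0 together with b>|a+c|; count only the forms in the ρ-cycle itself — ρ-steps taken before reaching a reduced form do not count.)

D = 21, ⌊√D⌋ = 4
river: ρ → (1,3,-3)
river: ρ → (-3,3,1)
ρ-cycle length = 2 (tail of 0 descent steps not counted)

2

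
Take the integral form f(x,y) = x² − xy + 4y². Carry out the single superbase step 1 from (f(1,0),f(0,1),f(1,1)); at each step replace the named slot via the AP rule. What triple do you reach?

start (1,4,4) = (f(1,0),f(0,1),f(1,1))
replace slot 1: 2·(4+4) − 1 = 15 → (15,4,4)

15,4,4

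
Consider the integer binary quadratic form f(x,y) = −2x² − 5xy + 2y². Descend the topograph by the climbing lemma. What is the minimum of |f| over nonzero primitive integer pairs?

descent: ρ → (2,5,-2)  [lands on river]
river: ρ → (-2,3,4)
river: ρ → (4,5,-1)
river: ρ → (-1,5,4)
river: ρ → (4,3,-2)
river: ρ → (-2,5,2)
river: ρ → (2,3,-4)
river: ρ → (-4,5,1)
river: ρ → (1,5,-4)
river: ρ → (-4,3,2)
closes: descent 1, river 10
min |a| on river = 1

1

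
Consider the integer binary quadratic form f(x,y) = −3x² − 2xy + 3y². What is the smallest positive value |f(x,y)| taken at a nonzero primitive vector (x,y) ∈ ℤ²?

descent: ρ → (3,2,-3)  [lands on river]
river: ρ → (-3,4,2)
river: ρ → (2,4,-3)
river: ρ → (-3,2,3)
river: ρ → (3,4,-2)
river: ρ → (-2,4,3)
closes: descent 1, river 6
min |a| on river = 2

2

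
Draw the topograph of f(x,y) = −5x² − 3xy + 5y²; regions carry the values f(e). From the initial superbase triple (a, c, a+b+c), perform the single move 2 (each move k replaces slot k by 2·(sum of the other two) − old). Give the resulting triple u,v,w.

start (-5,5,-3) = (f(1,0),f(0,1),f(1,1))
replace slot 2: 2·((-5)+(-3)) − 5 = -21 → (-5,-21,-3)

-5,-21,-3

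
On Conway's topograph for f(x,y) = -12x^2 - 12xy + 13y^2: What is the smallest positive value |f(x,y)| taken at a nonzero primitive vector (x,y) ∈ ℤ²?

descent: ρ → (13,12,-12)  [lands on river]
river: ρ → (-12,12,13)
river: ρ → (13,14,-11)
river: ρ → (-11,8,16)
river: ρ → (16,24,-3)
river: ρ → (-3,24,16)
river: ρ → (16,8,-11)
river: ρ → (-11,14,13)
closes: descent 1, river 8
min |a| on river = 3

3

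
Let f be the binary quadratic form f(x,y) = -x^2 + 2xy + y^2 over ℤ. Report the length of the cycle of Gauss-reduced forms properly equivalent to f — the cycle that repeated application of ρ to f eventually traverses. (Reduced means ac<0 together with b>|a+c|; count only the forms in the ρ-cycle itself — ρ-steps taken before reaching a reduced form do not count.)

D = 8, ⌊√D⌋ = 2
river: ρ → (1,2,-1)
river: ρ → (-1,2,1)
ρ-cycle length = 2 (tail of 0 descent steps not counted)

2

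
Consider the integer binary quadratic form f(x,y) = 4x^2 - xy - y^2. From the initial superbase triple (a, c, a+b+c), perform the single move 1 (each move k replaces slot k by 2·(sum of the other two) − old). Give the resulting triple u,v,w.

start (4,-1,2) = (f(1,0),f(0,1),f(1,1))
replace slot 1: 2·((-1)+2) − 4 = -2 → (-2,-1,2)

-2,-1,2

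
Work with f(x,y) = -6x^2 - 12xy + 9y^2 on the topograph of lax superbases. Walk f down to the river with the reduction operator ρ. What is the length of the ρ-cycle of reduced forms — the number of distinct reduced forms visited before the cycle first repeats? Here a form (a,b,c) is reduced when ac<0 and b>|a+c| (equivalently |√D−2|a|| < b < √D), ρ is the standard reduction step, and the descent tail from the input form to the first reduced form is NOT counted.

D = 360, ⌊√D⌋ = 18
descent: ρ → (9,12,-6)  [lands on river]
river: ρ → (-6,12,9)
river: ρ → (9,6,-9)
river: ρ → (-9,12,6)
river: ρ → (6,12,-9)
river: ρ → (-9,6,9)
ρ-cycle length = 6 (tail of 1 descent step not counted)

6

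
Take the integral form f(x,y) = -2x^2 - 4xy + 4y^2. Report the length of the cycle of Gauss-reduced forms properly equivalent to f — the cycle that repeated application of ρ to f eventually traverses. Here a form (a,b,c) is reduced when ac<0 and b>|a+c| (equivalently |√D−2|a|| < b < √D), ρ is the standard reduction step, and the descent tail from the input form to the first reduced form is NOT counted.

D = 48, ⌊√D⌋ = 6
descent: ρ → (4,4,-2)  [lands on river]
river: ρ → (-2,4,4)
ρ-cycle length = 2 (tail of 1 descent step not counted)

2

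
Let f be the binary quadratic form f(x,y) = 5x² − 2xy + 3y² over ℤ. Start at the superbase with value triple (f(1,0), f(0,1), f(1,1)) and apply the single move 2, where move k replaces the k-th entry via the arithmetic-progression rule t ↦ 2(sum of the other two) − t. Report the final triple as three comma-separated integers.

start (5,3,6) = (f(1,0),f(0,1),f(1,1))
replace slot 2: 2·(5+6) − 3 = 19 → (5,19,6)

5,19,6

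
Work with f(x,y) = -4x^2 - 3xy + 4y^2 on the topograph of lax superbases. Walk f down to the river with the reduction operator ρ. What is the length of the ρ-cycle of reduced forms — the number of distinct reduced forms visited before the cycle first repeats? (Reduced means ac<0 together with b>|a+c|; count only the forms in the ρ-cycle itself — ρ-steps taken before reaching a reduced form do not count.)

D = 73, ⌊√D⌋ = 8
descent: ρ → (4,3,-4)  [lands on river]
river: ρ → (-4,5,3)
river: ρ → (3,7,-2)
river: ρ → (-2,5,6)
river: ρ → (6,7,-1)
river: ρ → (-1,7,6)
river: ρ → (6,5,-2)
river: ρ → (-2,7,3)
river: ρ → (3,5,-4)
river: ρ → (-4,3,4)
river: ρ → (4,5,-3)
river: ρ → (-3,7,2)
river: ρ → (2,5,-6)
river: ρ → (-6,7,1)
river: ρ → (1,7,-6)
river: ρ → (-6,5,2)
river: ρ → (2,7,-3)
river: ρ → (-3,5,4)
ρ-cycle length = 18 (tail of 1 descent step not counted)

18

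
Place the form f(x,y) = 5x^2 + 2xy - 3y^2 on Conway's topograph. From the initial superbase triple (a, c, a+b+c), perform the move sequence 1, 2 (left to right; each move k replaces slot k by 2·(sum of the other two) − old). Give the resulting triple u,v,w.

start (5,-3,4) = (f(1,0),f(0,1),f(1,1))
replace slot 1: 2·((-3)+4) − 5 = -3 → (-3,-3,4)
replace slot 2: 2·((-3)+4) − (-3) = 5 → (-3,5,4)

-3,5,4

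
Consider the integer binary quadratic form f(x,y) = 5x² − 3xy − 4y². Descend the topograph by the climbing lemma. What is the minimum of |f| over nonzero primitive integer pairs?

descent: ρ → (-4,3,5)  [lands on river]
river: ρ → (5,7,-2)
river: ρ → (-2,9,1)
river: ρ → (1,9,-2)
river: ρ → (-2,7,5)
river: ρ → (5,3,-4)
river: ρ → (-4,5,4)
river: ρ → (4,3,-5)
river: ρ → (-5,7,2)
river: ρ → (2,9,-1)
river: ρ → (-1,9,2)
river: ρ → (2,7,-5)
river: ρ → (-5,3,4)
river: ρ → (4,5,-4)
closes: descent 1, river 14
min |a| on river = 1

1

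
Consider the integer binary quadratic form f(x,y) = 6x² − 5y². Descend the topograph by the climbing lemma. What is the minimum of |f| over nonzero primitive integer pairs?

descent: ρ → (-5,10,1)  [lands on river]
river: ρ → (1,10,-5)
closes: descent 1, river 2
min |a| on river = 1

1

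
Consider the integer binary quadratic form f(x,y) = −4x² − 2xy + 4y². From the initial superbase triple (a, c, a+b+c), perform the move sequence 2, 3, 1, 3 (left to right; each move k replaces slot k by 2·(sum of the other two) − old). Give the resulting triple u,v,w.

start (-4,4,-2) = (f(1,0),f(0,1),f(1,1))
replace slot 2: 2·((-4)+(-2)) − 4 = -16 → (-4,-16,-2)
replace slot 3: 2·((-4)+(-16)) − (-2) = -38 → (-4,-16,-38)
replace slot 1: 2·((-16)+(-38)) − (-4) = -104 → (-104,-16,-38)
replace slot 3: 2·((-104)+(-16)) − (-38) = -202 → (-104,-16,-202)

-104,-16,-202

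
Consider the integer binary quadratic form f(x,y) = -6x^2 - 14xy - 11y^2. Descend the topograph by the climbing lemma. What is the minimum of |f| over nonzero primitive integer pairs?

translate: b→2 (≡14 mod 12), so (6,14,11)→(6,2,3)
flip: (6,2,3)→(3,-2,6)
reduced (well bottom): (3,-2,6) with a≤c, −a<b≤a
well minimum |f| = |-3| = 3 (negative-definite)

3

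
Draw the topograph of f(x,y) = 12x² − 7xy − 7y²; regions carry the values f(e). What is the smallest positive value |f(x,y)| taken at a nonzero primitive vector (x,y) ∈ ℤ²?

descent: ρ → (-7,7,12)  [lands on river]
river: ρ → (12,17,-2)
river: ρ → (-2,19,3)
river: ρ → (3,17,-8)
river: ρ → (-8,15,5)
river: ρ → (5,15,-8)
river: ρ → (-8,17,3)
river: ρ → (3,19,-2)
river: ρ → (-2,17,12)
river: ρ → (12,7,-7)
closes: descent 1, river 10
min |a| on river = 2

2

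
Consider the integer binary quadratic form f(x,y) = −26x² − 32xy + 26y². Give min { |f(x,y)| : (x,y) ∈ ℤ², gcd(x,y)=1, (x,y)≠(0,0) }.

descent: ρ → (26,32,-26)  [lands on river]
river: ρ → (-26,20,32)
river: ρ → (32,44,-14)
river: ρ → (-14,40,38)
river: ρ → (38,36,-16)
river: ρ → (-16,60,2)
river: ρ → (2,60,-16)
river: ρ → (-16,36,38)
river: ρ → (38,40,-14)
river: ρ → (-14,44,32)
river: ρ → (32,20,-26)
river: ρ → (-26,32,26)
river: ρ → (26,20,-32)
river: ρ → (-32,44,14)
river: ρ → (14,40,-38)
river: ρ → (-38,36,16)
river: ρ → (16,60,-2)
river: ρ → (-2,60,16)
river: ρ → (16,36,-38)
river: ρ → (-38,40,14)
river: ρ → (14,44,-32)
river: ρ → (-32,20,26)
closes: descent 1, river 22
min |a| on river = 2

2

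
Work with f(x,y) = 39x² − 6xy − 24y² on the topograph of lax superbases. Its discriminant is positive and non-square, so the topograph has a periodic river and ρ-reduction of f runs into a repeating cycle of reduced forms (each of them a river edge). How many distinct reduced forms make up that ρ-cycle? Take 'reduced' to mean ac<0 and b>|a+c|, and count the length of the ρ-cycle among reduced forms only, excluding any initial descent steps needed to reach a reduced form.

D = 3780, ⌊√D⌋ = 61
descent: ρ → (-24,54,9)  [lands on river]
river: ρ → (9,54,-24)
river: ρ → (-24,42,21)
river: ρ → (21,42,-24)
ρ-cycle length = 4 (tail of 1 descent step not counted)

4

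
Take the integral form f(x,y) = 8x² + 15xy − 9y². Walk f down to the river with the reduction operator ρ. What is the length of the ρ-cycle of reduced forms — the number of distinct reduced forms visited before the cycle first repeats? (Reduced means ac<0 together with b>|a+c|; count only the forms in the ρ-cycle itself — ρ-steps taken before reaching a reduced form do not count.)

D = 513, ⌊√D⌋ = 22
river: ρ → (-9,21,2)
river: ρ → (2,19,-19)
river: ρ → (-19,19,2)
river: ρ → (2,21,-9)
river: ρ → (-9,15,8)
river: ρ → (8,17,-7)
river: ρ → (-7,11,14)
river: ρ → (14,17,-4)
river: ρ → (-4,15,18)
river: ρ → (18,21,-1)
river: ρ → (-1,21,18)
river: ρ → (18,15,-4)
river: ρ → (-4,17,14)
river: ρ → (14,11,-7)
river: ρ → (-7,17,8)
river: ρ → (8,15,-9)
ρ-cycle length = 16 (tail of 0 descent steps not counted)

16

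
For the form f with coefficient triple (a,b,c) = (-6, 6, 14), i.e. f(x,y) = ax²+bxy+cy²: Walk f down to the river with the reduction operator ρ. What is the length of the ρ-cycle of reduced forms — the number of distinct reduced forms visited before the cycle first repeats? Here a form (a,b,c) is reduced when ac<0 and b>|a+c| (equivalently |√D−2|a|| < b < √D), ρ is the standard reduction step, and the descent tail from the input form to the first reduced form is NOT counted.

D = 372, ⌊√D⌋ = 19
descent: ρ → (14,-6,-6)
descent: ρ → (-6,18,2)  [lands on river]
river: ρ → (2,18,-6)
ρ-cycle length = 2 (tail of 2 descent steps not counted)

2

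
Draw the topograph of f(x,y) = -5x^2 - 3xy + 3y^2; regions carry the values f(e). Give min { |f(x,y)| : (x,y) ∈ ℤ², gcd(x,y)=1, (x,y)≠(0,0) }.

descent: ρ → (3,3,-5)  [lands on river]
river: ρ → (-5,7,1)
river: ρ → (1,7,-5)
river: ρ → (-5,3,3)
closes: descent 1, river 4
min |a| on river = 1

1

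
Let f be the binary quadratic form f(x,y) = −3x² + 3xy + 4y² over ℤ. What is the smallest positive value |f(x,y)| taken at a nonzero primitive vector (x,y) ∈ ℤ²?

river: ρ → (4,5,-2)
river: ρ → (-2,7,1)
river: ρ → (1,7,-2)
river: ρ → (-2,5,4)
river: ρ → (4,3,-3)
river: ρ → (-3,3,4)
closes: descent 0, river 6
min |a| on river = 1

1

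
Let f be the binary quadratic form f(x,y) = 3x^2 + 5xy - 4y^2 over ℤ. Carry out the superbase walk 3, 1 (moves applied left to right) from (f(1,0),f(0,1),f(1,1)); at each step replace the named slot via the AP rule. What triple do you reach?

start (3,-4,4) = (f(1,0),f(0,1),f(1,1))
replace slot 3: 2·(3+(-4)) − 4 = -6 → (3,-4,-6)
replace slot 1: 2·((-4)+(-6)) − 3 = -23 → (-23,-4,-6)

-23,-4,-6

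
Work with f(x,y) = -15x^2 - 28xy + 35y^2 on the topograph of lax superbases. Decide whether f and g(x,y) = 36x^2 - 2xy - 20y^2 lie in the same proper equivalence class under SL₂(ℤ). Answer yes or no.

D₁ = 2884, D₂ = 2884
river cycle of f (length 40): (35, 28, -15), (-15, 32, 31), (31, 30, -16), (-16, 34, 27), (27, 20, -23), (-23, 26, 24), (24, 22, -25), (-25, 28, 21), (21, 14, -32), (-32, 50, 3), … (30 more)
river cycle of g (length 36): (-20, 42, 14), (14, 42, -20), (-20, 38, 18), (18, 34, -24), (-24, 14, 28), (28, 42, -10), (-10, 38, 36), (36, 34, -12), (-12, 38, 30), (30, 22, -20), … (26 more)
cycles differ ⇒ inequivalent

no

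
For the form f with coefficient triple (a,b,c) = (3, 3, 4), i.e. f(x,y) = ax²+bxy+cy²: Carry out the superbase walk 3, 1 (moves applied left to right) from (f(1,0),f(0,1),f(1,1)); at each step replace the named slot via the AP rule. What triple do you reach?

start (3,4,10) = (f(1,0),f(0,1),f(1,1))
replace slot 3: 2·(3+4) − 10 = 4 → (3,4,4)
replace slot 1: 2·(4+4) − 3 = 13 → (13,4,4)

13,4,4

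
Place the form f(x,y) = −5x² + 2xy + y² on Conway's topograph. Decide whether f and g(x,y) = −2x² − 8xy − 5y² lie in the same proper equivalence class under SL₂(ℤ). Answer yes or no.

D₁ = 24, D₂ = 24
river cycle of f (length 2): (1, 4, -2), (-2, 4, 1)
river cycle of g (length 2): (1, 4, -2), (-2, 4, 1)
cycles coincide ⇒ equivalent

yes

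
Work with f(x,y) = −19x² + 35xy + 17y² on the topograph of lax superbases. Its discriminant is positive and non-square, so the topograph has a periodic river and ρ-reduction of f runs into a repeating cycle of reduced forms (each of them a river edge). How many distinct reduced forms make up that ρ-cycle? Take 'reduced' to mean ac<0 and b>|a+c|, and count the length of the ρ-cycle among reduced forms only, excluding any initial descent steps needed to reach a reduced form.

D = 2517, ⌊√D⌋ = 50
river: ρ → (17,33,-21)
river: ρ → (-21,9,29)
river: ρ → (29,49,-1)
river: ρ → (-1,49,29)
river: ρ → (29,9,-21)
river: ρ → (-21,33,17)
river: ρ → (17,35,-19)
river: ρ → (-19,41,11)
river: ρ → (11,47,-7)
river: ρ → (-7,37,41)
river: ρ → (41,45,-3)
river: ρ → (-3,45,41)
river: ρ → (41,37,-7)
river: ρ → (-7,47,11)
river: ρ → (11,41,-19)
river: ρ → (-19,35,17)
ρ-cycle length = 16 (tail of 0 descent steps not counted)

16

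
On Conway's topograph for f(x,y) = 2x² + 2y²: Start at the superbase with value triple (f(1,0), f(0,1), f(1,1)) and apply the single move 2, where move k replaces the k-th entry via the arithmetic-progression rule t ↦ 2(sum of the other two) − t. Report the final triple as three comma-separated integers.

start (2,2,4) = (f(1,0),f(0,1),f(1,1))
replace slot 2: 2·(2+4) − 2 = 10 → (2,10,4)

2,10,4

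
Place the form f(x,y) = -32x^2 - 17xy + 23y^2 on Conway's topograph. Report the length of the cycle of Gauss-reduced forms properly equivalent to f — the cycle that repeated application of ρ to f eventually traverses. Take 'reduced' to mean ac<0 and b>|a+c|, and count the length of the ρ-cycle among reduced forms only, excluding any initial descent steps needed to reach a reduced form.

D = 3233, ⌊√D⌋ = 56
descent: ρ → (23,17,-32)  [lands on river]
river: ρ → (-32,47,8)
river: ρ → (8,49,-26)
river: ρ → (-26,55,2)
river: ρ → (2,53,-53)
river: ρ → (-53,53,2)
river: ρ → (2,55,-26)
river: ρ → (-26,49,8)
river: ρ → (8,47,-32)
river: ρ → (-32,17,23)
river: ρ → (23,29,-26)
river: ρ → (-26,23,26)
river: ρ → (26,29,-23)
river: ρ → (-23,17,32)
river: ρ → (32,47,-8)
river: ρ → (-8,49,26)
river: ρ → (26,55,-2)
river: ρ → (-2,53,53)
river: ρ → (53,53,-2)
river: ρ → (-2,55,26)
river: ρ → (26,49,-8)
river: ρ → (-8,47,32)
river: ρ → (32,17,-23)
river: ρ → (-23,29,26)
river: ρ → (26,23,-26)
river: ρ → (-26,29,23)
ρ-cycle length = 26 (tail of 1 descent step not counted)

26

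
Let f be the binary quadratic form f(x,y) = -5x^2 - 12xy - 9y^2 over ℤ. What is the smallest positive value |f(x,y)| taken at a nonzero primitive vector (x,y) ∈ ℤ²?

translate: b→2 (≡12 mod 10), so (5,12,9)→(5,2,2)
flip: (5,2,2)→(2,-2,5)
translate: b→2 (≡-2 mod 4), so (2,-2,5)→(2,2,5)
reduced (well bottom): (2,2,5) with a≤c, −a<b≤a
well minimum |f| = |-2| = 2 (negative-definite)

2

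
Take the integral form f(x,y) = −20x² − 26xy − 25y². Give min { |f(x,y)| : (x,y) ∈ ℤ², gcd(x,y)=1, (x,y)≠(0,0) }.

translate: b→-14 (≡26 mod 40), so (20,26,25)→(20,-14,19)
flip: (20,-14,19)→(19,14,20)
reduced (well bottom): (19,14,20) with a≤c, −a<b≤a
well minimum |f| = |-19| = 19 (negative-definite)

19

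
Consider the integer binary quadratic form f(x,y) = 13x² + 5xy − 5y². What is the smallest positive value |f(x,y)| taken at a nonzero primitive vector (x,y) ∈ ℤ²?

descent: ρ → (-5,15,3)  [lands on river]
river: ρ → (3,15,-5)
closes: descent 1, river 2
min |a| on river = 3

3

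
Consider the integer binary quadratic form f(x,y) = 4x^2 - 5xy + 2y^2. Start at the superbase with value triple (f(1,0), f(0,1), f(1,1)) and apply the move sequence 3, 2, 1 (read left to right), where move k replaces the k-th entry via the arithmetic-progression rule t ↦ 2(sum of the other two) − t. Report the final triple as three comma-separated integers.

start (4,2,1) = (f(1,0),f(0,1),f(1,1))
replace slot 3: 2·(4+2) − 1 = 11 → (4,2,11)
replace slot 2: 2·(4+11) − 2 = 28 → (4,28,11)
replace slot 1: 2·(28+11) − 4 = 74 → (74,28,11)

74,28,11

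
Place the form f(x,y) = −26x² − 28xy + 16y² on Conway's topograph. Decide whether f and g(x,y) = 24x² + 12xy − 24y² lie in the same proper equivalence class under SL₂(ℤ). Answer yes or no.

D₁ = 2448, D₂ = 2448
river cycle of f (length 8): (16, 28, -26), (-26, 24, 18), (18, 48, -2), (-2, 48, 18), (18, 24, -26), (-26, 28, 16), (16, 36, -18), (-18, 36, 16)
river cycle of g (length 6): (-24, 36, 12), (12, 36, -24), (-24, 12, 24), (24, 36, -12), (-12, 36, 24), (24, 12, -24)
cycles differ ⇒ inequivalent

no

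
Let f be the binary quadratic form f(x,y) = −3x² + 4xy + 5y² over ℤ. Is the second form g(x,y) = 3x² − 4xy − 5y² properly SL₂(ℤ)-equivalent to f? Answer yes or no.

D₁ = 76, D₂ = 76
river cycle of f (length 6): (5, 6, -2), (-2, 6, 5), (5, 4, -3), (-3, 8, 1), (1, 8, -3), (-3, 4, 5)
river cycle of g (length 6): (-5, 4, 3), (3, 8, -1), (-1, 8, 3), (3, 4, -5), (-5, 6, 2), (2, 6, -5)
cycles differ ⇒ inequivalent

no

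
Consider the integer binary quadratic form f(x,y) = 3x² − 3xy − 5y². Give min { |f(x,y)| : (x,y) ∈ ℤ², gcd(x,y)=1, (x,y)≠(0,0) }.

descent: ρ → (-5,3,3)  [lands on river]
river: ρ → (3,3,-5)
river: ρ → (-5,7,1)
river: ρ → (1,7,-5)
closes: descent 1, river 4
min |a| on river = 1

1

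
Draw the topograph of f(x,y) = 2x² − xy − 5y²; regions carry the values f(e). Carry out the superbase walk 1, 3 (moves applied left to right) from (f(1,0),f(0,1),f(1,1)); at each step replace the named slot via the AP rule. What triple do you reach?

start (2,-5,-4) = (f(1,0),f(0,1),f(1,1))
replace slot 1: 2·((-5)+(-4)) − 2 = -20 → (-20,-5,-4)
replace slot 3: 2·((-20)+(-5)) − (-4) = -46 → (-20,-5,-46)

-20,-5,-46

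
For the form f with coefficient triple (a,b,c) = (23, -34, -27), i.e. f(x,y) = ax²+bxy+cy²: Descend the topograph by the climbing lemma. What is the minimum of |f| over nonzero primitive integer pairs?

descent: ρ → (-27,34,23)  [lands on river]
river: ρ → (23,58,-3)
river: ρ → (-3,56,42)
river: ρ → (42,28,-17)
river: ρ → (-17,40,30)
river: ρ → (30,20,-27)
closes: descent 1, river 6
min |a| on river = 3

3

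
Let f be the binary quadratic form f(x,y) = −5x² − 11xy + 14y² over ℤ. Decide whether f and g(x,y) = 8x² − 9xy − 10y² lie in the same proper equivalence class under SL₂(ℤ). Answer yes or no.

D₁ = 401, D₂ = 401
river cycle of f (length 6): (14, 11, -5), (-5, 19, 2), (2, 17, -14), (-14, 11, 5), (5, 19, -2), (-2, 17, 14)
river cycle of g (length 10): (-10, 9, 8), (8, 7, -11), (-11, 15, 4), (4, 17, -7), (-7, 11, 10), (10, 9, -8), (-8, 7, 11), (11, 15, -4), (-4, 17, 7), (7, 11, -10)
cycles differ ⇒ inequivalent

no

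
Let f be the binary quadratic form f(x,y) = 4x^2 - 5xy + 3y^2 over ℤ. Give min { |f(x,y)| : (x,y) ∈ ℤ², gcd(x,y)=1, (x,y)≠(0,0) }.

translate: b→3 (≡-5 mod 8), so (4,-5,3)→(4,3,2)
flip: (4,3,2)→(2,-3,4)
translate: b→1 (≡-3 mod 4), so (2,-3,4)→(2,1,3)
reduced (well bottom): (2,1,3) with a≤c, −a<b≤a
well minimum = a = 2

2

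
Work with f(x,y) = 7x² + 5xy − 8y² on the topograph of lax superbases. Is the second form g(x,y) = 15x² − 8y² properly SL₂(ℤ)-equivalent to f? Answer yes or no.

D₁ = 249, D₂ = 480
discriminants differ ⇒ not SL₂(ℤ)-equivalent

no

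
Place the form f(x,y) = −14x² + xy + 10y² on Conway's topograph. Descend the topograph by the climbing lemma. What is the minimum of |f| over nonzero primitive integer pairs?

descent: ρ → (10,19,-5)  [lands on river]
river: ρ → (-5,21,6)
river: ρ → (6,15,-14)
river: ρ → (-14,13,7)
river: ρ → (7,15,-12)
river: ρ → (-12,9,10)
river: ρ → (10,11,-11)
river: ρ → (-11,11,10)
river: ρ → (10,9,-12)
river: ρ → (-12,15,7)
river: ρ → (7,13,-14)
river: ρ → (-14,15,6)
river: ρ → (6,21,-5)
river: ρ → (-5,19,10)
river: ρ → (10,21,-3)
river: ρ → (-3,21,10)
closes: descent 1, river 16
min |a| on river = 3

3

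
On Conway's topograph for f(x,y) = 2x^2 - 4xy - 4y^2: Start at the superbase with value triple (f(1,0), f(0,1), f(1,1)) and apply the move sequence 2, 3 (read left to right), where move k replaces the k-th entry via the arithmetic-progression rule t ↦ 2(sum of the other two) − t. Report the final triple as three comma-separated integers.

start (2,-4,-6) = (f(1,0),f(0,1),f(1,1))
replace slot 2: 2·(2+(-6)) − (-4) = -4 → (2,-4,-6)
replace slot 3: 2·(2+(-4)) − (-6) = 2 → (2,-4,2)

2,-4,2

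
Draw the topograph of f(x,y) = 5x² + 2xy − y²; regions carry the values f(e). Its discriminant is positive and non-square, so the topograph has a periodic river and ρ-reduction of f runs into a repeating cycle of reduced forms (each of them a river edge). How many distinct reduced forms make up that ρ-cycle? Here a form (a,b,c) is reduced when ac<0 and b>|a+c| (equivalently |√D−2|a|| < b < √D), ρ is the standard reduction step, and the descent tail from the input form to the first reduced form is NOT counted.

D = 24, ⌊√D⌋ = 4
descent: ρ → (-1,4,2)  [lands on river]
river: ρ → (2,4,-1)
ρ-cycle length = 2 (tail of 1 descent step not counted)

2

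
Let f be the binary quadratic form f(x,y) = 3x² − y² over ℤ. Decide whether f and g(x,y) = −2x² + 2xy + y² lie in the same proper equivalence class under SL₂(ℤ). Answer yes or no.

D₁ = 12, D₂ = 12
river cycle of f (length 2): (-1, 2, 2), (2, 2, -1)
river cycle of g (length 2): (1, 2, -2), (-2, 2, 1)
cycles differ ⇒ inequivalent

no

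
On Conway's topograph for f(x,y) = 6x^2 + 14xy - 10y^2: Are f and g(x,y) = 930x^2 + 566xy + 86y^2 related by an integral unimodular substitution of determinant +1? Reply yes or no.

D₁ = 436, D₂ = 436
river cycle of f (length 14): (-10, 6, 10), (10, 14, -6), (-6, 10, 14), (14, 18, -2), (-2, 18, 14), (14, 10, -6), (-6, 14, 10), (10, 6, -10), (-10, 14, 6), (6, 10, -14), … (4 more)
river cycle of g (length 14): (6, 14, -10), (-10, 6, 10), (10, 14, -6), (-6, 10, 14), (14, 18, -2), (-2, 18, 14), (14, 10, -6), (-6, 14, 10), (10, 6, -10), (-10, 14, 6), … (4 more)
cycles coincide ⇒ equivalent

yes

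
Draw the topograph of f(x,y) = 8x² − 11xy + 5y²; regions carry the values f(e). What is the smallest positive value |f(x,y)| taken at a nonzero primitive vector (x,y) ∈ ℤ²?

translate: b→5 (≡-11 mod 16), so (8,-11,5)→(8,5,2)
flip: (8,5,2)→(2,-5,8)
translate: b→-1 (≡-5 mod 4), so (2,-5,8)→(2,-1,5)
reduced (well bottom): (2,-1,5) with a≤c, −a<b≤a
well minimum = a = 2

2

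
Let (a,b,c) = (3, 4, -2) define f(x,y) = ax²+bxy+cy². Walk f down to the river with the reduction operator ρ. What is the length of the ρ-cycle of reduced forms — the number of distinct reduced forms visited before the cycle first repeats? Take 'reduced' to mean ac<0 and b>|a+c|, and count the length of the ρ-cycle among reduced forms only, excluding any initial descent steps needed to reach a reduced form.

D = 40, ⌊√D⌋ = 6
river: ρ → (-2,4,3)
river: ρ → (3,2,-3)
river: ρ → (-3,4,2)
river: ρ → (2,4,-3)
river: ρ → (-3,2,3)
river: ρ → (3,4,-2)
ρ-cycle length = 6 (tail of 0 descent steps not counted)

6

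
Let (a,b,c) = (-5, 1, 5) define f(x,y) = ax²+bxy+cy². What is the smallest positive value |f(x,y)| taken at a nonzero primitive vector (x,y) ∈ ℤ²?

river: ρ → (5,9,-1)
river: ρ → (-1,9,5)
river: ρ → (5,1,-5)
river: ρ → (-5,9,1)
river: ρ → (1,9,-5)
river: ρ → (-5,1,5)
closes: descent 0, river 6
min |a| on river = 1

1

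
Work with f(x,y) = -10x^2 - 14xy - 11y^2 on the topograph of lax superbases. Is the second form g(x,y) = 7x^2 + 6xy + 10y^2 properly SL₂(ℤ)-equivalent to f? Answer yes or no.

D₁ = -244, D₂ = -244
f is negative-definite; reduce −f:
−f: translate: b→-6 (≡14 mod 20), so (10,14,11)→(10,-6,7)
−f: flip: (10,-6,7)→(7,6,10)
−f: reduced (well bottom): (7,6,10) with a≤c, −a<b≤a
flip sign back: reduced form of f is (-7,-6,-10)
g: reduced (well bottom): (7,6,10) with a≤c, −a<b≤a
reduced forms (-7, -6, -10) vs (7, 6, 10) ⇒ inequivalent

no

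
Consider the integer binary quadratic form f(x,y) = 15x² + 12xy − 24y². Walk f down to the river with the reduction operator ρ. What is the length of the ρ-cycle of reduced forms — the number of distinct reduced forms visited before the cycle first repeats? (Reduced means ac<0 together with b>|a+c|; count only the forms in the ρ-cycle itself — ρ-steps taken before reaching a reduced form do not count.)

D = 1584, ⌊√D⌋ = 39
river: ρ → (-24,36,3)
river: ρ → (3,36,-24)
river: ρ → (-24,12,15)
river: ρ → (15,18,-21)
river: ρ → (-21,24,12)
river: ρ → (12,24,-21)
river: ρ → (-21,18,15)
river: ρ → (15,12,-24)
ρ-cycle length = 8 (tail of 0 descent steps not counted)

8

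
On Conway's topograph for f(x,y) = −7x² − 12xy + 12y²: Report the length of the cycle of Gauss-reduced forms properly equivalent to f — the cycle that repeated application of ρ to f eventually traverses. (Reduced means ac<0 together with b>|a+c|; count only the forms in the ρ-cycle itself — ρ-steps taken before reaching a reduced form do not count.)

D = 480, ⌊√D⌋ = 21
descent: ρ → (12,12,-7)  [lands on river]
river: ρ → (-7,16,8)
river: ρ → (8,16,-7)
river: ρ → (-7,12,12)
ρ-cycle length = 4 (tail of 1 descent step not counted)

4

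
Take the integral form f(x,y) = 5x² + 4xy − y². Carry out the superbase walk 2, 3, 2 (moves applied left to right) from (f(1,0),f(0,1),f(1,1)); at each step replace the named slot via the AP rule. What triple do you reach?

start (5,-1,8) = (f(1,0),f(0,1),f(1,1))
replace slot 2: 2·(5+8) − (-1) = 27 → (5,27,8)
replace slot 3: 2·(5+27) − 8 = 56 → (5,27,56)
replace slot 2: 2·(5+56) − 27 = 95 → (5,95,56)

5,95,56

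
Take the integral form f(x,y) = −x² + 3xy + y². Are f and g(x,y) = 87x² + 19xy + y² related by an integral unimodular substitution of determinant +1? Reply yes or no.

D₁ = 13, D₂ = 13
river cycle of f (length 2): (1, 3, -1), (-1, 3, 1)
river cycle of g (length 2): (1, 3, -1), (-1, 3, 1)
cycles coincide ⇒ equivalent

yes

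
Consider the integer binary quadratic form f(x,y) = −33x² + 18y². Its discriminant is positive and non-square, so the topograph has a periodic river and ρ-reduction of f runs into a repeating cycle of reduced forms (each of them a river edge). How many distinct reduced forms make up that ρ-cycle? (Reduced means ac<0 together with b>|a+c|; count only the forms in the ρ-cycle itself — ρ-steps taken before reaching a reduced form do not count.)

D = 2376, ⌊√D⌋ = 48
descent: ρ → (18,36,-15)  [lands on river]
river: ρ → (-15,24,30)
river: ρ → (30,36,-9)
river: ρ → (-9,36,30)
river: ρ → (30,24,-15)
river: ρ → (-15,36,18)
ρ-cycle length = 6 (tail of 1 descent step not counted)

6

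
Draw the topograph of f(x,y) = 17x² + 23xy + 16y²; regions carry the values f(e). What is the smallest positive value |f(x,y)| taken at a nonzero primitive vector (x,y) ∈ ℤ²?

translate: b→-11 (≡23 mod 34), so (17,23,16)→(17,-11,10)
flip: (17,-11,10)→(10,11,17)
translate: b→-9 (≡11 mod 20), so (10,11,17)→(10,-9,16)
reduced (well bottom): (10,-9,16) with a≤c, −a<b≤a
well minimum = a = 10

10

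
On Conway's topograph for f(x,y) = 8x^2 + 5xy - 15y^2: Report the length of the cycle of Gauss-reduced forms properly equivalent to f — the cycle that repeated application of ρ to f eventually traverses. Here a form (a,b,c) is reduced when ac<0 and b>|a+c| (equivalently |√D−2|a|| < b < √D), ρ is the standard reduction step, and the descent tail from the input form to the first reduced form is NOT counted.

D = 505, ⌊√D⌋ = 22
descent: ρ → (-15,-5,8)
descent: ρ → (8,21,-2)  [lands on river]
river: ρ → (-2,19,18)
river: ρ → (18,17,-3)
river: ρ → (-3,19,12)
river: ρ → (12,5,-10)
river: ρ → (-10,15,7)
river: ρ → (7,13,-12)
river: ρ → (-12,11,8)
ρ-cycle length = 8 (tail of 2 descent steps not counted)

8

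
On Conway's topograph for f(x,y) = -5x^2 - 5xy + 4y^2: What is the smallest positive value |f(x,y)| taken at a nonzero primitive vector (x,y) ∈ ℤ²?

descent: ρ → (4,5,-5)  [lands on river]
river: ρ → (-5,5,4)
river: ρ → (4,3,-6)
river: ρ → (-6,9,1)
river: ρ → (1,9,-6)
river: ρ → (-6,3,4)
closes: descent 1, river 6
min |a| on river = 1

1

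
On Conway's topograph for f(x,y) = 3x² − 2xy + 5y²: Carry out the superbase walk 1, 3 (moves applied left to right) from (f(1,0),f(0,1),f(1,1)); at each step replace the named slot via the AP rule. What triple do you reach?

start (3,5,6) = (f(1,0),f(0,1),f(1,1))
replace slot 1: 2·(5+6) − 3 = 19 → (19,5,6)
replace slot 3: 2·(19+5) − 6 = 42 → (19,5,42)

19,5,42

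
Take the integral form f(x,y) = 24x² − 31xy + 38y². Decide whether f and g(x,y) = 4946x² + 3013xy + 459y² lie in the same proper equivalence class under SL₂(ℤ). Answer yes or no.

D₁ = -2687, D₂ = -2687
f: translate: b→17 (≡-31 mod 48), so (24,-31,38)→(24,17,31)
f: reduced (well bottom): (24,17,31) with a≤c, −a<b≤a
g: flip: (4946,3013,459)→(459,-3013,4946)
g: translate: b→-259 (≡-3013 mod 918), so (459,-3013,4946)→(459,-259,38)
g: flip: (459,-259,38)→(38,259,459)
g: translate: b→31 (≡259 mod 76), so (38,259,459)→(38,31,24)
g: flip: (38,31,24)→(24,-31,38)
g: translate: b→17 (≡-31 mod 48), so (24,-31,38)→(24,17,31)
g: reduced (well bottom): (24,17,31) with a≤c, −a<b≤a
reduced forms (24, 17, 31) vs (24, 17, 31) ⇒ equivalent

yes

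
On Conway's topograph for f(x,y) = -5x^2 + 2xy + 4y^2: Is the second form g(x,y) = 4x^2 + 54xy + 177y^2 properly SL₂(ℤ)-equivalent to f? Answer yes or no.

D₁ = 84, D₂ = 84
river cycle of f (length 6): (4, 6, -3), (-3, 6, 4), (4, 2, -5), (-5, 8, 1), (1, 8, -5), (-5, 2, 4)
river cycle of g (length 6): (4, 6, -3), (-3, 6, 4), (4, 2, -5), (-5, 8, 1), (1, 8, -5), (-5, 2, 4)
cycles coincide ⇒ equivalent

yes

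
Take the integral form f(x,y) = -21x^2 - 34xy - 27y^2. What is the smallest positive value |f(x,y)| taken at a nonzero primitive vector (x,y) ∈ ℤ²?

translate: b→-8 (≡34 mod 42), so (21,34,27)→(21,-8,14)
flip: (21,-8,14)→(14,8,21)
reduced (well bottom): (14,8,21) with a≤c, −a<b≤a
well minimum |f| = |-14| = 14 (negative-definite)

14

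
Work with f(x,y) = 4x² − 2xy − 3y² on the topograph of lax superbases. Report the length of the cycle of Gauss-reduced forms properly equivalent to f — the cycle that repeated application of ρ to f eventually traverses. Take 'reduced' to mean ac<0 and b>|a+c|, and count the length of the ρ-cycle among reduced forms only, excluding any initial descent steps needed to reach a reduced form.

D = 52, ⌊√D⌋ = 7
descent: ρ → (-3,2,4)  [lands on river]
river: ρ → (4,6,-1)
river: ρ → (-1,6,4)
river: ρ → (4,2,-3)
river: ρ → (-3,4,3)
river: ρ → (3,2,-4)
river: ρ → (-4,6,1)
river: ρ → (1,6,-4)
river: ρ → (-4,2,3)
river: ρ → (3,4,-3)
ρ-cycle length = 10 (tail of 1 descent step not counted)

10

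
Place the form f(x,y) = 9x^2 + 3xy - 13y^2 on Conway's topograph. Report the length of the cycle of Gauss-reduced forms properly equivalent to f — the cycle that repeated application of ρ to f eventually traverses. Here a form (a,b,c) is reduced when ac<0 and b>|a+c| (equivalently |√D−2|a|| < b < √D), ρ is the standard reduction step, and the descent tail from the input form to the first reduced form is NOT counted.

D = 477, ⌊√D⌋ = 21
descent: ρ → (-13,-3,9)
descent: ρ → (9,21,-1)  [lands on river]
river: ρ → (-1,21,9)
river: ρ → (9,15,-7)
river: ρ → (-7,13,11)
river: ρ → (11,9,-9)
river: ρ → (-9,9,11)
river: ρ → (11,13,-7)
river: ρ → (-7,15,9)
ρ-cycle length = 8 (tail of 2 descent steps not counted)

8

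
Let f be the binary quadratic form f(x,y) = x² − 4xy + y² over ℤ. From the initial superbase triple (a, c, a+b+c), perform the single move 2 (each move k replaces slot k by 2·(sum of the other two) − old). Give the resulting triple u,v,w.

start (1,1,-2) = (f(1,0),f(0,1),f(1,1))
replace slot 2: 2·(1+(-2)) − 1 = -3 → (1,-3,-2)

1,-3,-2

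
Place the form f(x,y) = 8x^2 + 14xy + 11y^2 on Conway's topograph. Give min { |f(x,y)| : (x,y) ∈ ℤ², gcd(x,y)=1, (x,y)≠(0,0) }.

translate: b→-2 (≡14 mod 16), so (8,14,11)→(8,-2,5)
flip: (8,-2,5)→(5,2,8)
reduced (well bottom): (5,2,8) with a≤c, −a<b≤a
well minimum = a = 5

5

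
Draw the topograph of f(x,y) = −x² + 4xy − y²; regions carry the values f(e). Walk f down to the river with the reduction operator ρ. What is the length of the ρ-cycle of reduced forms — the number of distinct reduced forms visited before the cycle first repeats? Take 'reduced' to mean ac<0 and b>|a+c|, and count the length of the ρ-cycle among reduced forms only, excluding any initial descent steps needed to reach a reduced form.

D = 12, ⌊√D⌋ = 3
descent: ρ → (-1,2,2)  [lands on river]
river: ρ → (2,2,-1)
ρ-cycle length = 2 (tail of 1 descent step not counted)

2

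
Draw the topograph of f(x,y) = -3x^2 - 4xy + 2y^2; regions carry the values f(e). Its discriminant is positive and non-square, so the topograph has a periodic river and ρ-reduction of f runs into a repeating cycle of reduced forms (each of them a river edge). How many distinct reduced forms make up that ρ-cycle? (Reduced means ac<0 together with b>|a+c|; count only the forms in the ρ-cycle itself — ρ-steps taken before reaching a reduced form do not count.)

D = 40, ⌊√D⌋ = 6
descent: ρ → (2,4,-3)  [lands on river]
river: ρ → (-3,2,3)
river: ρ → (3,4,-2)
river: ρ → (-2,4,3)
river: ρ → (3,2,-3)
river: ρ → (-3,4,2)
ρ-cycle length = 6 (tail of 1 descent step not counted)

6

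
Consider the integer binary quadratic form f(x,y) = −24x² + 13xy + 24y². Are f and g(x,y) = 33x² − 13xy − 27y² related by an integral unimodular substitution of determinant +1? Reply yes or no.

D₁ = 2473, D₂ = 3733
discriminants differ ⇒ not SL₂(ℤ)-equivalent

no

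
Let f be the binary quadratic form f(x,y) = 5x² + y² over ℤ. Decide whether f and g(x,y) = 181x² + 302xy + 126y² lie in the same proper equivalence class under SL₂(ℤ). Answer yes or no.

D₁ = -20, D₂ = -20
f: flip: (5,0,1)→(1,0,5)
f: reduced (well bottom): (1,0,5) with a≤c, −a<b≤a
g: translate: b→-60 (≡302 mod 362), so (181,302,126)→(181,-60,5)
g: flip: (181,-60,5)→(5,60,181)
g: translate: b→0 (≡60 mod 10), so (5,60,181)→(5,0,1)
g: flip: (5,0,1)→(1,0,5)
g: reduced (well bottom): (1,0,5) with a≤c, −a<b≤a
reduced forms (1, 0, 5) vs (1, 0, 5) ⇒ equivalent

yes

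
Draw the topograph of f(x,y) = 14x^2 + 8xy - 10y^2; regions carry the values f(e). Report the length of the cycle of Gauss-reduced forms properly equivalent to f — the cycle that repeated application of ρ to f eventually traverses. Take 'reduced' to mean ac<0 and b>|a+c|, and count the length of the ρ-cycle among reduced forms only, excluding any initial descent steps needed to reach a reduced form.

D = 624, ⌊√D⌋ = 24
river: ρ → (-10,12,12)
river: ρ → (12,12,-10)
river: ρ → (-10,8,14)
river: ρ → (14,20,-4)
river: ρ → (-4,20,14)
river: ρ → (14,8,-10)
ρ-cycle length = 6 (tail of 0 descent steps not counted)

6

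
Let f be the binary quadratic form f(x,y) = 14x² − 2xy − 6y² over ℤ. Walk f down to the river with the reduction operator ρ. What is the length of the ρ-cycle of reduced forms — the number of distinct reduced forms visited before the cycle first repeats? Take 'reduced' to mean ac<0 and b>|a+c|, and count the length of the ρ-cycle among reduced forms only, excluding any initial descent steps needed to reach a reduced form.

D = 340, ⌊√D⌋ = 18
descent: ρ → (-6,14,6)  [lands on river]
river: ρ → (6,10,-10)
river: ρ → (-10,10,6)
river: ρ → (6,14,-6)
river: ρ → (-6,10,10)
river: ρ → (10,10,-6)
ρ-cycle length = 6 (tail of 1 descent step not counted)

6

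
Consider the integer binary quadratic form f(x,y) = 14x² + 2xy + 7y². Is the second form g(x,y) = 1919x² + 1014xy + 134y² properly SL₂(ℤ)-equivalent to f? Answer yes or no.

D₁ = -388, D₂ = -388
f: flip: (14,2,7)→(7,-2,14)
f: reduced (well bottom): (7,-2,14) with a≤c, −a<b≤a
g: flip: (1919,1014,134)→(134,-1014,1919)
g: translate: b→58 (≡-1014 mod 268), so (134,-1014,1919)→(134,58,7)
g: flip: (134,58,7)→(7,-58,134)
g: translate: b→-2 (≡-58 mod 14), so (7,-58,134)→(7,-2,14)
g: reduced (well bottom): (7,-2,14) with a≤c, −a<b≤a
reduced forms (7, -2, 14) vs (7, -2, 14) ⇒ equivalent

yes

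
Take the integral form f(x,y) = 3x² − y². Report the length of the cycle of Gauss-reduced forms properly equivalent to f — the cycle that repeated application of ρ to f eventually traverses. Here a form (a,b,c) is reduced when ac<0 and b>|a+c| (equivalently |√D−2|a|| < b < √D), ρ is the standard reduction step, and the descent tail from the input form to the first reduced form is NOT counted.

D = 12, ⌊√D⌋ = 3
descent: ρ → (-1,2,2)  [lands on river]
river: ρ → (2,2,-1)
ρ-cycle length = 2 (tail of 1 descent step not counted)

2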